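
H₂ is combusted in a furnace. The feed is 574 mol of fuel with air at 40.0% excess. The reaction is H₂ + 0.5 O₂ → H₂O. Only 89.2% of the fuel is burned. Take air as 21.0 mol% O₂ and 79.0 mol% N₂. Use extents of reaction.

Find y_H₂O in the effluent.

0.229

Stoichiometric O₂ = 0.5 × 574 = 287 mol; O₂ fed = 287 × 1.400 = 401.8 mol.
N₂ fed = 401.8 × 79/21 = 1512 mol.
Fuel reacted = 0.892 × 574 → ξ = 512 mol.
Outlet (n = n₀ + ν ξ):
  H₂: 574 − 1(512) = 61.99
  O₂: 401.8 − 0.5(512) = 145.8
  N₂: 1512 (inert)
  H₂O: 0 + 1(512) = 512
Total out = 2231 mol; y_H₂O = 512 / 2231 = 0.2295.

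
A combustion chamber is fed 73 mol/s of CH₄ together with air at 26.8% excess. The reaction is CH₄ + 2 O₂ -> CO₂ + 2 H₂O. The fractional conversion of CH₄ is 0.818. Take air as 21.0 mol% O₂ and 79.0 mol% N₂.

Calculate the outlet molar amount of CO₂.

Stoichiometric O₂ = 2 × 73 = 146 mol/s; O₂ fed = 146 × 1.268 = 185.1 mol/s.
N₂ fed = 185.1 × 79/21 = 696.4 mol/s.
Fuel reacted = 0.818 × 73 → ξ = 59.71 mol/s.
Outlet (n = n₀ + ν ξ):
  CH₄: 73 − 1(59.71) = 13.29
  O₂: 185.1 − 2(59.71) = 65.7
  N₂: 696.4 (inert)
  CO₂: 0 + 1(59.71) = 59.71
  H₂O: 0 + 2(59.71) = 119.4

59.7 mol/s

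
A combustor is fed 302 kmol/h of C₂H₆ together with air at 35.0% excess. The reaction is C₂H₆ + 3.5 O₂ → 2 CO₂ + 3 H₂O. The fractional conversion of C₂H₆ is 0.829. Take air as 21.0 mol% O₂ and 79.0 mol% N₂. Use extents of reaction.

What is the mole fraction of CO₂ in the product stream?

0.0693

Stoichiometric O₂ = 3.5 × 302 = 1057 kmol/h; O₂ fed = 1057 × 1.350 = 1427 kmol/h.
N₂ fed = 1427 × 79/21 = 5368 kmol/h.
Fuel reacted = 0.829 × 302 → ξ = 250.4 kmol/h.
Outlet (n = n₀ + ν ξ):
  C₂H₆: 302 − 1(250.4) = 51.64
  O₂: 1427 − 3.5(250.4) = 550.7
  N₂: 5368 (inert)
  CO₂: 0 + 2(250.4) = 500.7
  H₂O: 0 + 3(250.4) = 751.1
Total out = 7222 kmol/h; y_CO₂ = 500.7 / 7222 = 0.06933.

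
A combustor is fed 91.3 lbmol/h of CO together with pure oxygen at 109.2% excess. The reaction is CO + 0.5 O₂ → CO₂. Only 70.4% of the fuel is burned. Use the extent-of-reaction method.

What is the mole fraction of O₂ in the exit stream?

Stoichiometric O₂ = 0.5 × 91.3 = 45.65 lbmol/h; O₂ fed = 45.65 × 2.092 = 95.5 lbmol/h.
Fuel reacted = 0.704 × 91.3 → ξ = 64.28 lbmol/h.
Outlet (n = n₀ + ν ξ):
  CO: 91.3 − 1(64.28) = 27.02
  O₂: 95.5 − 0.5(64.28) = 63.36
  CO₂: 0 + 1(64.28) = 64.28
Total out = 154.7 lbmol/h; y_O₂ = 63.36 / 154.7 = 0.4097.

0.41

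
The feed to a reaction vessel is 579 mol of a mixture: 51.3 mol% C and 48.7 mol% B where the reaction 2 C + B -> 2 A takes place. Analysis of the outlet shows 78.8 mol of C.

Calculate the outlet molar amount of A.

218 mol

For C: n = n₀ − 2ξ → 78.8 = 297 − 2ξ, giving ξ = 109.1 mol.
Outlet amounts (n = n₀ + ν ξ):
  C: 297 − 2(109.1) = 78.8
  B: 282 − 1(109.1) = 172.9
  A: 0 + 2(109.1) = 218.2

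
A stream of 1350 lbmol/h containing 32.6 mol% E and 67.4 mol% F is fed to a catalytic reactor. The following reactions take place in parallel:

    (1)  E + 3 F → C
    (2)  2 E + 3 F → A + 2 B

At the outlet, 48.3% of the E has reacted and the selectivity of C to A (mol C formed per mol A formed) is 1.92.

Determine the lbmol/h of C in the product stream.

104 lbmol/h

Conversion of E: E consumed = 0.483 × 440.1 = 212.6 lbmol/h = 1ξ₁ + 2ξ₂.
Selectivity: 1ξ₁ / (1ξ₂) = 1.92 → ξ₁ = 1.92 ξ₂.
Substitute: (1·1.92 + 2) ξ₂ = 212.6 → ξ₂ = 54.23 lbmol/h, ξ₁ = 104.1 lbmol/h.
Outlet amounts (n = n₀ + Σ ν·ξ):
  E: 440.1 − 1(104.1) − 2(54.23) = 227.5
  F: 909.9 − 3(104.1) − 3(54.23) = 434.9
  C: 0 + 1(104.1) = 104.1
  A: 0 + 1(54.23) = 54.23
  B: 0 + 2(54.23) = 108.5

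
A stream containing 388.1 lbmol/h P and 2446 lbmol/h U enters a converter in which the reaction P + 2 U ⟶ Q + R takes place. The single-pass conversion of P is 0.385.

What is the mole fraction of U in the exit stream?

P reacted = 0.385 × 388.1 = 149.4 lbmol/h; ν_P = −1, so ξ = 149.4/1 = 149.4 lbmol/h.
Outlet amounts (n = n₀ + ν ξ):
  P: 388.1 − 1(149.4) = 238.7
  U: 2446 − 2(149.4) = 2147
  Q: 0 + 1(149.4) = 149.4
  R: 0 + 1(149.4) = 149.4
Total out = 2685 lbmol/h; y_U = 2147 / 2685 = 0.7998.

0.8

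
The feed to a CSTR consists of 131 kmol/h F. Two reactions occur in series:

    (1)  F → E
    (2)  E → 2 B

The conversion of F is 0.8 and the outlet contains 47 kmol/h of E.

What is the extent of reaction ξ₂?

Conversion of F: F consumed = 1ξ₁ = 0.8 × 131 → ξ₁ = 104.8 kmol/h.
E balance: n_E = 0 + 1ξ₁ − 1ξ₂ = 47 → ξ₂ = (1·104.8 − 47)/1 = 57.8 kmol/h.
Outlet amounts (n = n₀ + Σ ν·ξ):
  F: 131 − 1(104.8) = 26.2
  E: 0 + 1(104.8) − 1(57.8) = 47
  B: 0 + 2(57.8) = 115.6

ξ₂ = 57.8 kmol/h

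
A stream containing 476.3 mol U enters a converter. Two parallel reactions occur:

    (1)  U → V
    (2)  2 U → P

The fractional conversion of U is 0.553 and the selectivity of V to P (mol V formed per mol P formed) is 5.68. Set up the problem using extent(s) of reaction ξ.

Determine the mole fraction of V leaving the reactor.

0.441

Conversion of U: U consumed = 0.553 × 476.3 = 263.4 mol = 1ξ₁ + 2ξ₂.
Selectivity: 1ξ₁ / (1ξ₂) = 5.68 → ξ₁ = 5.68 ξ₂.
Substitute: (1·5.68 + 2) ξ₂ = 263.4 → ξ₂ = 34.3 mol, ξ₁ = 194.8 mol.
Outlet amounts (n = n₀ + Σ ν·ξ):
  U: 476.3 − 1(194.8) − 2(34.3) = 212.9
  V: 0 + 1(194.8) = 194.8
  P: 0 + 1(34.3) = 34.3
Total out = 442 mol; y_V = 194.8 / 442 = 0.4407.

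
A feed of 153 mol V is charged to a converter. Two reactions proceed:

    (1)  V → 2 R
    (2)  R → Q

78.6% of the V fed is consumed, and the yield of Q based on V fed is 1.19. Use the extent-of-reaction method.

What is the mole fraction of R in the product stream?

Conversion of V: V consumed = 1ξ₁ = 0.786 × 153 → ξ₁ = 120.3 mol.
Yield of Q: 1ξ₂ / 153 = 1.19 → ξ₂ = 182.1 mol.
Outlet amounts (n = n₀ + Σ ν·ξ):
  V: 153 − 1(120.3) = 32.74
  R: 0 + 2(120.3) − 1(182.1) = 58.45
  Q: 0 + 1(182.1) = 182.1
Total out = 273.3 mol; y_R = 58.45 / 273.3 = 0.2139.

0.214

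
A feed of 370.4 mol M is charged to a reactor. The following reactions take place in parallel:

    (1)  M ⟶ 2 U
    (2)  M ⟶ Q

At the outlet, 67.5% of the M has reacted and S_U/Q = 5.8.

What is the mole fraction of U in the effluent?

0.668

Conversion of M: M consumed = 0.675 × 370.4 = 250 mol = 1ξ₁ + 1ξ₂.
Selectivity: 2ξ₁ / (1ξ₂) = 5.8 → ξ₁ = 2.9 ξ₂.
Substitute: (1·2.9 + 1) ξ₂ = 250 → ξ₂ = 64.11 mol, ξ₁ = 185.9 mol.
Outlet amounts (n = n₀ + Σ ν·ξ):
  M: 370.4 − 1(185.9) − 1(64.11) = 120.4
  U: 0 + 2(185.9) = 371.8
  Q: 0 + 1(64.11) = 64.11
Total out = 556.3 mol; y_U = 371.8 / 556.3 = 0.6684.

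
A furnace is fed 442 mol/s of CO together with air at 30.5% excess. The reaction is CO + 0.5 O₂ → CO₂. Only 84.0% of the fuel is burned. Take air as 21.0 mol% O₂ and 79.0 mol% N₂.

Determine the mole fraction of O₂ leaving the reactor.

Stoichiometric O₂ = 0.5 × 442 = 221 mol/s; O₂ fed = 221 × 1.305 = 288.4 mol/s.
N₂ fed = 288.4 × 79/21 = 1085 mol/s.
Fuel reacted = 0.84 × 442 → ξ = 371.3 mol/s.
Outlet (n = n₀ + ν ξ):
  CO: 442 − 1(371.3) = 70.72
  O₂: 288.4 − 0.5(371.3) = 102.8
  N₂: 1085 (inert)
  CO₂: 0 + 1(371.3) = 371.3
Total out = 1630 mol/s; y_O₂ = 102.8 / 1630 = 0.06306.

0.0631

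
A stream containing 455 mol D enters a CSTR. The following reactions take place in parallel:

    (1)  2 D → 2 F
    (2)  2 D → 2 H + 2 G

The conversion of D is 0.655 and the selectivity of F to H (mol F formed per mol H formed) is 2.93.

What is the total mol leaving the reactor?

Conversion of D: D consumed = 0.655 × 455 = 298 mol = 2ξ₁ + 2ξ₂.
Selectivity: 2ξ₁ / (2ξ₂) = 2.93 → ξ₁ = 2.93 ξ₂.
Substitute: (2·2.93 + 2) ξ₂ = 298 → ξ₂ = 37.92 mol, ξ₁ = 111.1 mol.
Outlet amounts (n = n₀ + Σ ν·ξ):
  D: 455 − 2(111.1) − 2(37.92) = 157
  F: 0 + 2(111.1) = 222.2
  H: 0 + 2(37.92) = 75.83
  G: 0 + 2(37.92) = 75.83
Total out = 157 + 222.2 + 75.83 + 75.83 = 530.8 mol.

531 mol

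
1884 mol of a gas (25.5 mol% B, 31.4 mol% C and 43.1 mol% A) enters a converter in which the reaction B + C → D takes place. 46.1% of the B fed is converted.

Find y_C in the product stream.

B reacted = 0.461 × 480.4 = 221.5 mol; ν_B = −1, so ξ = 221.5/1 = 221.5 mol.
Outlet amounts (n = n₀ + ν ξ):
  B: 480.4 − 1(221.5) = 258.9
  C: 591.6 − 1(221.5) = 370.1
  D: 0 + 1(221.5) = 221.5
  A: 812 (inert)
Total out = 1663 mol; y_C = 370.1 / 1663 = 0.2226.

0.223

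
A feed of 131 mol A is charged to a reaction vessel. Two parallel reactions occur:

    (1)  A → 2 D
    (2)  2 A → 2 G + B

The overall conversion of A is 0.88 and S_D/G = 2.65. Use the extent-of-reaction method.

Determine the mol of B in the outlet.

Conversion of A: A consumed = 0.88 × 131 = 115.3 mol = 1ξ₁ + 2ξ₂.
Selectivity: 2ξ₁ / (2ξ₂) = 2.65 → ξ₁ = 2.65 ξ₂.
Substitute: (1·2.65 + 2) ξ₂ = 115.3 → ξ₂ = 24.79 mol, ξ₁ = 65.7 mol.
Outlet amounts (n = n₀ + Σ ν·ξ):
  A: 131 − 1(65.7) − 2(24.79) = 15.72
  D: 0 + 2(65.7) = 131.4
  G: 0 + 2(24.79) = 49.58
  B: 0 + 1(24.79) = 24.79

24.8 mol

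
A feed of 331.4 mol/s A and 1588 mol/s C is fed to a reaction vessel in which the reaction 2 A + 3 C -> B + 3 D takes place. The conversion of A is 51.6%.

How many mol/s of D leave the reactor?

A reacted = 0.516 × 331.4 = 171 mol/s; ν_A = −2, so ξ = 171/2 = 85.5 mol/s.
Outlet amounts (n = n₀ + ν ξ):
  A: 331.4 − 2(85.5) = 160.4
  C: 1588 − 3(85.5) = 1331
  B: 0 + 1(85.5) = 85.5
  D: 0 + 3(85.5) = 256.5

257 mol/s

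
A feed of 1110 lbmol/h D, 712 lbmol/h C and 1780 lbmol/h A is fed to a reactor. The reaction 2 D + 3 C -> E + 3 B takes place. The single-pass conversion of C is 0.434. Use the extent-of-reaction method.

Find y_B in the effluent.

0.0883

C reacted = 0.434 × 712 = 309 lbmol/h; ν_C = −3, so ξ = 309/3 = 103 lbmol/h.
Outlet amounts (n = n₀ + ν ξ):
  D: 1110 − 2(103) = 904
  C: 712 − 3(103) = 403
  E: 0 + 1(103) = 103
  B: 0 + 3(103) = 309
  A: 1780 (inert)
Total out = 3499 lbmol/h; y_B = 309 / 3499 = 0.08831.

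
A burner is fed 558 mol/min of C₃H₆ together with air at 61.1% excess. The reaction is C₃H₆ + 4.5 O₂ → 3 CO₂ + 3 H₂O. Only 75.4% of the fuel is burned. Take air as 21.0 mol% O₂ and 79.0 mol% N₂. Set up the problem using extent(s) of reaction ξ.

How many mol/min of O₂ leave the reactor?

Stoichiometric O₂ = 4.5 × 558 = 2511 mol/min; O₂ fed = 2511 × 1.611 = 4045 mol/min.
N₂ fed = 4045 × 79/21 = 15220 mol/min.
Fuel reacted = 0.754 × 558 → ξ = 420.7 mol/min.
Outlet (n = n₀ + ν ξ):
  C₃H₆: 558 − 1(420.7) = 137.3
  O₂: 4045 − 4.5(420.7) = 2152
  N₂: 15220 (inert)
  CO₂: 0 + 3(420.7) = 1262
  H₂O: 0 + 3(420.7) = 1262

2150 mol/min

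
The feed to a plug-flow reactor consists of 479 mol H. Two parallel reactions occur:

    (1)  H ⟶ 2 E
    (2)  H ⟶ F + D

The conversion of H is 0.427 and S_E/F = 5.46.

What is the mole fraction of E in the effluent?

Conversion of H: H consumed = 0.427 × 479 = 204.5 mol = 1ξ₁ + 1ξ₂.
Selectivity: 2ξ₁ / (1ξ₂) = 5.46 → ξ₁ = 2.73 ξ₂.
Substitute: (1·2.73 + 1) ξ₂ = 204.5 → ξ₂ = 54.83 mol, ξ₁ = 149.7 mol.
Outlet amounts (n = n₀ + Σ ν·ξ):
  H: 479 − 1(149.7) − 1(54.83) = 274.5
  E: 0 + 2(149.7) = 299.4
  F: 0 + 1(54.83) = 54.83
  D: 0 + 1(54.83) = 54.83
Total out = 683.5 mol; y_E = 299.4 / 683.5 = 0.438.

0.438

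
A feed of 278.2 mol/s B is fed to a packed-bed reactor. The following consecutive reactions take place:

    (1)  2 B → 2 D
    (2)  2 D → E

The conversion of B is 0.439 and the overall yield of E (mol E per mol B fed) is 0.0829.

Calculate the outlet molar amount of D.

Conversion of B: B consumed = 2ξ₁ = 0.439 × 278.2 → ξ₁ = 61.06 mol/s.
Yield of E: 1ξ₂ / 278.2 = 0.0829 → ξ₂ = 23.06 mol/s.
Outlet amounts (n = n₀ + Σ ν·ξ):
  B: 278.2 − 2(61.06) = 156.1
  D: 0 + 2(61.06) − 2(23.06) = 76
  E: 0 + 1(23.06) = 23.06

76 mol/s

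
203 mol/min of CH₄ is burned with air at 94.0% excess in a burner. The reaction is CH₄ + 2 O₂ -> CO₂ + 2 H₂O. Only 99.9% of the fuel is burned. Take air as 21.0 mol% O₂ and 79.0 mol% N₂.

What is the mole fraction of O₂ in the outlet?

0.0966

Stoichiometric O₂ = 2 × 203 = 406 mol/min; O₂ fed = 406 × 1.940 = 787.6 mol/min.
N₂ fed = 787.6 × 79/21 = 2963 mol/min.
Fuel reacted = 0.999 × 203 → ξ = 202.8 mol/min.
Outlet (n = n₀ + ν ξ):
  CH₄: 203 − 1(202.8) = 0.203
  O₂: 787.6 − 2(202.8) = 382
  N₂: 2963 (inert)
  CO₂: 0 + 1(202.8) = 202.8
  H₂O: 0 + 2(202.8) = 405.6
Total out = 3954 mol/min; y_O₂ = 382 / 3954 = 0.09663.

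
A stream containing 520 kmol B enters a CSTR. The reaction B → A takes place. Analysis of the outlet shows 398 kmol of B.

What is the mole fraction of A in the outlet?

0.235

For B: n = n₀ − 1ξ → 398 = 520 − 1ξ, giving ξ = 122 kmol.
Outlet amounts (n = n₀ + ν ξ):
  B: 520 − 1(122) = 398
  A: 0 + 1(122) = 122
Total out = 520 kmol; y_A = 122 / 520 = 0.2346.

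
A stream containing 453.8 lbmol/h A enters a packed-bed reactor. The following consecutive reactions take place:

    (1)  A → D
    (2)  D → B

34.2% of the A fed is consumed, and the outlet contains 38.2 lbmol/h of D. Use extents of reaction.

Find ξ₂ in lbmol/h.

Conversion of A: A consumed = 1ξ₁ = 0.342 × 453.8 → ξ₁ = 155.2 lbmol/h.
D balance: n_D = 0 + 1ξ₁ − 1ξ₂ = 38.2 → ξ₂ = (1·155.2 − 38.2)/1 = 117 lbmol/h.
Outlet amounts (n = n₀ + Σ ν·ξ):
  A: 453.8 − 1(155.2) = 298.6
  D: 0 + 1(155.2) − 1(117) = 38.2
  B: 0 + 1(117) = 117

ξ₂ = 117 lbmol/h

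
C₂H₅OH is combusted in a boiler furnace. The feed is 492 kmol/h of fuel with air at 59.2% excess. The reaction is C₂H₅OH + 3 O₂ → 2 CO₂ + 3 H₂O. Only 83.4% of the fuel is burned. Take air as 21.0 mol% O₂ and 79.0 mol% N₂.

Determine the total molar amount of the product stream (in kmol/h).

12100 kmol/h

Stoichiometric O₂ = 3 × 492 = 1476 kmol/h; O₂ fed = 1476 × 1.592 = 2350 kmol/h.
N₂ fed = 2350 × 79/21 = 8840 kmol/h.
Fuel reacted = 0.834 × 492 → ξ = 410.3 kmol/h.
Outlet (n = n₀ + ν ξ):
  C₂H₅OH: 492 − 1(410.3) = 81.67
  O₂: 2350 − 3(410.3) = 1119
  N₂: 8840 (inert)
  CO₂: 0 + 2(410.3) = 820.7
  H₂O: 0 + 3(410.3) = 1231
Total out = 81.67 + 1119 + 8840 + 820.7 + 1231 = 12090 kmol/h.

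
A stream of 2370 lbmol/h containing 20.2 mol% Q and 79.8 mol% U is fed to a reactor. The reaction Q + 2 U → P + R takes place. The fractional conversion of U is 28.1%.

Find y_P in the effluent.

U reacted = 0.281 × 1891 = 531.4 lbmol/h; ν_U = −2, so ξ = 531.4/2 = 265.7 lbmol/h.
Outlet amounts (n = n₀ + ν ξ):
  Q: 478.7 − 1(265.7) = 213
  U: 1891 − 2(265.7) = 1360
  P: 0 + 1(265.7) = 265.7
  R: 0 + 1(265.7) = 265.7
Total out = 2104 lbmol/h; y_P = 265.7 / 2104 = 0.1263.

0.126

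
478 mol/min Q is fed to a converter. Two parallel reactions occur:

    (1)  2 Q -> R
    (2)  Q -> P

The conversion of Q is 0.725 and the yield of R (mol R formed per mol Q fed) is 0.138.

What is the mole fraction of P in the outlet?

Yield of R: 1ξ₁ / 478 = 0.138 → ξ₁ = 65.96 mol/min.
Conversion of Q: 2ξ₁ + 1ξ₂ = 0.725 × 478 = 346.6 → ξ₂ = 214.6 mol/min.
Outlet amounts (n = n₀ + Σ ν·ξ):
  Q: 478 − 2(65.96) − 1(214.6) = 131.4
  R: 0 + 1(65.96) = 65.96
  P: 0 + 1(214.6) = 214.6
Total out = 412 mol/min; y_P = 214.6 / 412 = 0.5209.

0.521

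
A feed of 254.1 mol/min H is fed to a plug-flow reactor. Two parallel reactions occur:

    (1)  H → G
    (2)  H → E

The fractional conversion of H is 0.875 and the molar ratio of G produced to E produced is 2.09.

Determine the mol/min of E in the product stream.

72 mol/min

Conversion of H: H consumed = 0.875 × 254.1 = 222.3 mol/min = 1ξ₁ + 1ξ₂.
Selectivity: 1ξ₁ / (1ξ₂) = 2.09 → ξ₁ = 2.09 ξ₂.
Substitute: (1·2.09 + 1) ξ₂ = 222.3 → ξ₂ = 71.95 mol/min, ξ₁ = 150.4 mol/min.
Outlet amounts (n = n₀ + Σ ν·ξ):
  H: 254.1 − 1(150.4) − 1(71.95) = 31.76
  G: 0 + 1(150.4) = 150.4
  E: 0 + 1(71.95) = 71.95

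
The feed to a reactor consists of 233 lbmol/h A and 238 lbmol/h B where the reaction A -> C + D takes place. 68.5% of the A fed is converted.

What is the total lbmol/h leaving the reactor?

A reacted = 0.685 × 233 = 159.6 lbmol/h; ν_A = −1, so ξ = 159.6/1 = 159.6 lbmol/h.
Outlet amounts (n = n₀ + ν ξ):
  A: 233 − 1(159.6) = 73.39
  C: 0 + 1(159.6) = 159.6
  D: 0 + 1(159.6) = 159.6
  B: 238 (inert)
Total out = 73.39 + 159.6 + 159.6 + 238 = 630.6 lbmol/h.

631 lbmol/h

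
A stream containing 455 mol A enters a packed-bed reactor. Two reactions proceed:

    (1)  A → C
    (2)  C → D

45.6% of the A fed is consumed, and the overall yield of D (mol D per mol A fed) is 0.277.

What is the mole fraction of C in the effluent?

0.179

Conversion of A: A consumed = 1ξ₁ = 0.456 × 455 → ξ₁ = 207.5 mol.
Yield of D: 1ξ₂ / 455 = 0.277 → ξ₂ = 126 mol.
Outlet amounts (n = n₀ + Σ ν·ξ):
  A: 455 − 1(207.5) = 247.5
  C: 0 + 1(207.5) − 1(126) = 81.45
  D: 0 + 1(126) = 126
Total out = 455 mol; y_C = 81.45 / 455 = 0.179.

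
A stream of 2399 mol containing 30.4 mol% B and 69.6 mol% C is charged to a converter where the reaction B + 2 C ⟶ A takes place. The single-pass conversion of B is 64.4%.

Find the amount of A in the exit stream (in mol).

470 mol

B reacted = 0.644 × 729.3 = 469.7 mol; ν_B = −1, so ξ = 469.7/1 = 469.7 mol.
Outlet amounts (n = n₀ + ν ξ):
  B: 729.3 − 1(469.7) = 259.6
  C: 1670 − 2(469.7) = 730.4
  A: 0 + 1(469.7) = 469.7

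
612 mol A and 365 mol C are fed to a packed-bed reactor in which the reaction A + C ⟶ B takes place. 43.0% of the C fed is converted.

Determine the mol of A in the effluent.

C reacted = 0.43 × 365 = 156.9 mol; ν_C = −1, so ξ = 156.9/1 = 156.9 mol.
Outlet amounts (n = n₀ + ν ξ):
  A: 612 − 1(156.9) = 455.1
  C: 365 − 1(156.9) = 208.1
  B: 0 + 1(156.9) = 156.9

455 mol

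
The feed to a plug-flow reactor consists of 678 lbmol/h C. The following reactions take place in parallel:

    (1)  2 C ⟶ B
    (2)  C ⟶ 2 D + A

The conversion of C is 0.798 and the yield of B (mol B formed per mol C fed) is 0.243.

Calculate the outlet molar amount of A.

212 lbmol/h

Yield of B: 1ξ₁ / 678 = 0.243 → ξ₁ = 164.8 lbmol/h.
Conversion of C: 2ξ₁ + 1ξ₂ = 0.798 × 678 = 541 → ξ₂ = 211.5 lbmol/h.
Outlet amounts (n = n₀ + Σ ν·ξ):
  C: 678 − 2(164.8) − 1(211.5) = 137
  B: 0 + 1(164.8) = 164.8
  D: 0 + 2(211.5) = 423.1
  A: 0 + 1(211.5) = 211.5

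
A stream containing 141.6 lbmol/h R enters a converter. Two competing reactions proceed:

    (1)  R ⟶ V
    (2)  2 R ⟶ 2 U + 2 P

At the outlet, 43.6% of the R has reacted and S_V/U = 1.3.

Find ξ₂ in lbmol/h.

ξ₂ = 13.4 lbmol/h

Conversion of R: R consumed = 0.436 × 141.6 = 61.74 lbmol/h = 1ξ₁ + 2ξ₂.
Selectivity: 1ξ₁ / (2ξ₂) = 1.3 → ξ₁ = 2.6 ξ₂.
Substitute: (1·2.6 + 2) ξ₂ = 61.74 → ξ₂ = 13.42 lbmol/h, ξ₁ = 34.9 lbmol/h.
Outlet amounts (n = n₀ + Σ ν·ξ):
  R: 141.6 − 1(34.9) − 2(13.42) = 79.86
  V: 0 + 1(34.9) = 34.9
  U: 0 + 2(13.42) = 26.84
  P: 0 + 2(13.42) = 26.84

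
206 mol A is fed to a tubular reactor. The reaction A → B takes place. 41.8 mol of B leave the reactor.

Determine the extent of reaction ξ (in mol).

ξ = 41.8 mol

For B: n = n₀ + 1ξ → 41.8 = 0 + 1ξ, giving ξ = 41.8 mol.
Outlet amounts (n = n₀ + ν ξ):
  A: 206 − 1(41.8) = 164.2
  B: 0 + 1(41.8) = 41.8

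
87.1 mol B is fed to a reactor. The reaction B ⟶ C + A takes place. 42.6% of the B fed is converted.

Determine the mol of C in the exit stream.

B reacted = 0.426 × 87.1 = 37.1 mol; ν_B = −1, so ξ = 37.1/1 = 37.1 mol.
Outlet amounts (n = n₀ + ν ξ):
  B: 87.1 − 1(37.1) = 50
  C: 0 + 1(37.1) = 37.1
  A: 0 + 1(37.1) = 37.1

37.1 mol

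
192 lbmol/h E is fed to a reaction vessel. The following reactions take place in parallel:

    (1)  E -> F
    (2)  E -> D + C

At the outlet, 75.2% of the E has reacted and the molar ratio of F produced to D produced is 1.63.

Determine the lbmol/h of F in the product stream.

89.5 lbmol/h

Conversion of E: E consumed = 0.752 × 192 = 144.4 lbmol/h = 1ξ₁ + 1ξ₂.
Selectivity: 1ξ₁ / (1ξ₂) = 1.63 → ξ₁ = 1.63 ξ₂.
Substitute: (1·1.63 + 1) ξ₂ = 144.4 → ξ₂ = 54.9 lbmol/h, ξ₁ = 89.49 lbmol/h.
Outlet amounts (n = n₀ + Σ ν·ξ):
  E: 192 − 1(89.49) − 1(54.9) = 47.62
  F: 0 + 1(89.49) = 89.49
  D: 0 + 1(54.9) = 54.9
  C: 0 + 1(54.9) = 54.9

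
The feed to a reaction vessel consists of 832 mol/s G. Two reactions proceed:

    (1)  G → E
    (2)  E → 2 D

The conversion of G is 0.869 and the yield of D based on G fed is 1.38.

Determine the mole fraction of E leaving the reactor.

Conversion of G: G consumed = 1ξ₁ = 0.869 × 832 → ξ₁ = 723 mol/s.
Yield of D: 2ξ₂ / 832 = 1.38 → ξ₂ = 574.1 mol/s.
Outlet amounts (n = n₀ + Σ ν·ξ):
  G: 832 − 1(723) = 109
  E: 0 + 1(723) − 1(574.1) = 148.9
  D: 0 + 2(574.1) = 1148
Total out = 1406 mol/s; y_E = 148.9 / 1406 = 0.1059.

0.106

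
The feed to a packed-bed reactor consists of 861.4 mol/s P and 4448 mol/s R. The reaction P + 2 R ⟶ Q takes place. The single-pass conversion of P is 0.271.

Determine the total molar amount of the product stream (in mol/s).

P reacted = 0.271 × 861.4 = 233.4 mol/s; ν_P = −1, so ξ = 233.4/1 = 233.4 mol/s.
Outlet amounts (n = n₀ + ν ξ):
  P: 861.4 − 1(233.4) = 628
  R: 4448 − 2(233.4) = 3981
  Q: 0 + 1(233.4) = 233.4
Total out = 628 + 3981 + 233.4 = 4843 mol/s.

4840 mol/s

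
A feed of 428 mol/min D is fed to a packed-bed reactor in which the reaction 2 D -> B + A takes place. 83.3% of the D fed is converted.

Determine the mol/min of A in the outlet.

178 mol/min

D reacted = 0.833 × 428 = 356.5 mol/min; ν_D = −2, so ξ = 356.5/2 = 178.3 mol/min.
Outlet amounts (n = n₀ + ν ξ):
  D: 428 − 2(178.3) = 71.48
  B: 0 + 1(178.3) = 178.3
  A: 0 + 1(178.3) = 178.3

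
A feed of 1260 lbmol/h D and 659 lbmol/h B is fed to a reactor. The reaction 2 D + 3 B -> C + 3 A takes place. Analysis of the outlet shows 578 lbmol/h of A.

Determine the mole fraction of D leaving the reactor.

0.507

For A: n = n₀ + 3ξ → 578 = 0 + 3ξ, giving ξ = 192.7 lbmol/h.
Outlet amounts (n = n₀ + ν ξ):
  D: 1260 − 2(192.7) = 874.7
  B: 659 − 3(192.7) = 81
  C: 0 + 1(192.7) = 192.7
  A: 0 + 3(192.7) = 578
Total out = 1726 lbmol/h; y_D = 874.7 / 1726 = 0.5067.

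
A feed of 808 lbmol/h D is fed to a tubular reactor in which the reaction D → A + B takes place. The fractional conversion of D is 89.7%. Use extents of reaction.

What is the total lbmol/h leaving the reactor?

1530 lbmol/h

D reacted = 0.897 × 808 = 724.8 lbmol/h; ν_D = −1, so ξ = 724.8/1 = 724.8 lbmol/h.
Outlet amounts (n = n₀ + ν ξ):
  D: 808 − 1(724.8) = 83.22
  A: 0 + 1(724.8) = 724.8
  B: 0 + 1(724.8) = 724.8
Total out = 83.22 + 724.8 + 724.8 = 1533 lbmol/h.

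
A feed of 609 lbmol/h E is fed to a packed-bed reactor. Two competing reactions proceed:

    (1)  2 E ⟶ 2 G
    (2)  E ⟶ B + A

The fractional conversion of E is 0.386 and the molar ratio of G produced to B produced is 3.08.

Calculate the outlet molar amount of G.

Conversion of E: E consumed = 0.386 × 609 = 235.1 lbmol/h = 2ξ₁ + 1ξ₂.
Selectivity: 2ξ₁ / (1ξ₂) = 3.08 → ξ₁ = 1.54 ξ₂.
Substitute: (2·1.54 + 1) ξ₂ = 235.1 → ξ₂ = 57.62 lbmol/h, ξ₁ = 88.73 lbmol/h.
Outlet amounts (n = n₀ + Σ ν·ξ):
  E: 609 − 2(88.73) − 1(57.62) = 373.9
  G: 0 + 2(88.73) = 177.5
  B: 0 + 1(57.62) = 57.62
  A: 0 + 1(57.62) = 57.62

177 lbmol/h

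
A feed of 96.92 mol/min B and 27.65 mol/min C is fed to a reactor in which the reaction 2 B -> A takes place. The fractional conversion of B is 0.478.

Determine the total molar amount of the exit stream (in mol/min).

101 mol/min

B reacted = 0.478 × 96.92 = 46.33 mol/min; ν_B = −2, so ξ = 46.33/2 = 23.16 mol/min.
Outlet amounts (n = n₀ + ν ξ):
  B: 96.92 − 2(23.16) = 50.59
  A: 0 + 1(23.16) = 23.16
  C: 27.65 (inert)
Total out = 50.59 + 23.16 + 27.65 = 101.4 mol/min.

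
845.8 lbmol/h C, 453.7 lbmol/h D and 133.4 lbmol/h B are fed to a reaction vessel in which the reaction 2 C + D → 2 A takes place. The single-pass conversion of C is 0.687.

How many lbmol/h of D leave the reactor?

C reacted = 0.687 × 845.8 = 581.1 lbmol/h; ν_C = −2, so ξ = 581.1/2 = 290.5 lbmol/h.
Outlet amounts (n = n₀ + ν ξ):
  C: 845.8 − 2(290.5) = 264.7
  D: 453.7 − 1(290.5) = 163.2
  A: 0 + 2(290.5) = 581.1
  B: 133.4 (inert)

163 lbmol/h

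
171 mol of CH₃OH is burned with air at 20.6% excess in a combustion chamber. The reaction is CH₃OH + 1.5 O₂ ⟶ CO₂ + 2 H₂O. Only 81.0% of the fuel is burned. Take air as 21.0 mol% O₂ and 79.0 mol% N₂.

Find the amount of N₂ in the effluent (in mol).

1160 mol

Stoichiometric O₂ = 1.5 × 171 = 256.5 mol; O₂ fed = 256.5 × 1.206 = 309.3 mol.
N₂ fed = 309.3 × 79/21 = 1164 mol.
Fuel reacted = 0.81 × 171 → ξ = 138.5 mol.
Outlet (n = n₀ + ν ξ):
  CH₃OH: 171 − 1(138.5) = 32.49
  O₂: 309.3 − 1.5(138.5) = 101.6
  N₂: 1164 (inert)
  CO₂: 0 + 1(138.5) = 138.5
  H₂O: 0 + 2(138.5) = 277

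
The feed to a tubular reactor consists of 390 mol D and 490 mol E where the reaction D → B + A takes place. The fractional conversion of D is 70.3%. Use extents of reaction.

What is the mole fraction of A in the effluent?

0.238

D reacted = 0.703 × 390 = 274.2 mol; ν_D = −1, so ξ = 274.2/1 = 274.2 mol.
Outlet amounts (n = n₀ + ν ξ):
  D: 390 − 1(274.2) = 115.8
  B: 0 + 1(274.2) = 274.2
  A: 0 + 1(274.2) = 274.2
  E: 490 (inert)
Total out = 1154 mol; y_A = 274.2 / 1154 = 0.2375.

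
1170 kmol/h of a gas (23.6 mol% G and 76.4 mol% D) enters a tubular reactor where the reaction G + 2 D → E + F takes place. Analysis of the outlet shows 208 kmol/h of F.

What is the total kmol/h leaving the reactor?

For F: n = n₀ + 1ξ → 208 = 0 + 1ξ, giving ξ = 208 kmol/h.
Outlet amounts (n = n₀ + ν ξ):
  G: 276.1 − 1(208) = 68.12
  D: 893.9 − 2(208) = 477.9
  E: 0 + 1(208) = 208
  F: 0 + 1(208) = 208
Total out = 68.12 + 477.9 + 208 + 208 = 962 kmol/h.

962 kmol/h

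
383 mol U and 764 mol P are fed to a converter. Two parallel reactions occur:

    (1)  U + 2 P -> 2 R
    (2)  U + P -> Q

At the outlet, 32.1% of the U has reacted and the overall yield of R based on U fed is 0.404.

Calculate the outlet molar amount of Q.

45.6 mol

Yield of R: 2ξ₁ / 383 = 0.404 → ξ₁ = 77.37 mol.
Conversion of U: 1ξ₁ + 1ξ₂ = 0.321 × 383 = 122.9 → ξ₂ = 45.58 mol.
Outlet amounts (n = n₀ + Σ ν·ξ):
  U: 383 − 1(77.37) − 1(45.58) = 260.1
  P: 764 − 2(77.37) − 1(45.58) = 563.7
  R: 0 + 2(77.37) = 154.7
  Q: 0 + 1(45.58) = 45.58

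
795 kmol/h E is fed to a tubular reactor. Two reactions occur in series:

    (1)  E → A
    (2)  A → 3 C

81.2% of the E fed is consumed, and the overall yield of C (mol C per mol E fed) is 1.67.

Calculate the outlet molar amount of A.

203 kmol/h

Conversion of E: E consumed = 1ξ₁ = 0.812 × 795 → ξ₁ = 645.5 kmol/h.
Yield of C: 3ξ₂ / 795 = 1.67 → ξ₂ = 442.5 kmol/h.
Outlet amounts (n = n₀ + Σ ν·ξ):
  E: 795 − 1(645.5) = 149.5
  A: 0 + 1(645.5) − 1(442.5) = 203
  C: 0 + 3(442.5) = 1328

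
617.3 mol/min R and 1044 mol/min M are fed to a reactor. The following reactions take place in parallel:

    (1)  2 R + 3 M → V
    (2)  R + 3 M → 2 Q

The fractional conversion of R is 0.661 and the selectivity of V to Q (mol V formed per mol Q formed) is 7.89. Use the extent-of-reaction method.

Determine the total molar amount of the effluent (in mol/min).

Conversion of R: R consumed = 0.661 × 617.3 = 408 mol/min = 2ξ₁ + 1ξ₂.
Selectivity: 1ξ₁ / (2ξ₂) = 7.89 → ξ₁ = 15.78 ξ₂.
Substitute: (2·15.78 + 1) ξ₂ = 408 → ξ₂ = 12.53 mol/min, ξ₁ = 197.8 mol/min.
Outlet amounts (n = n₀ + Σ ν·ξ):
  R: 617.3 − 2(197.8) − 1(12.53) = 209.3
  M: 1044 − 3(197.8) − 3(12.53) = 413.1
  V: 0 + 1(197.8) = 197.8
  Q: 0 + 2(12.53) = 25.06
Total out = 209.3 + 413.1 + 197.8 + 25.06 = 845.2 mol/min.

845 mol/min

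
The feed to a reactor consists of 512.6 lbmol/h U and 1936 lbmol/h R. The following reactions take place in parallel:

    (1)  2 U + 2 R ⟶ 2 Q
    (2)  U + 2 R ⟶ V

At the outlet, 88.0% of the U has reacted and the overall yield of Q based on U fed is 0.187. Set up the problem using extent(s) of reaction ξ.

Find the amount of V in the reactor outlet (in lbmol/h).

355 lbmol/h

Yield of Q: 2ξ₁ / 512.6 = 0.187 → ξ₁ = 47.93 lbmol/h.
Conversion of U: 2ξ₁ + 1ξ₂ = 0.88 × 512.6 = 451.1 → ξ₂ = 355.2 lbmol/h.
Outlet amounts (n = n₀ + Σ ν·ξ):
  U: 512.6 − 2(47.93) − 1(355.2) = 61.51
  R: 1936 − 2(47.93) − 2(355.2) = 1130
  Q: 0 + 2(47.93) = 95.86
  V: 0 + 1(355.2) = 355.2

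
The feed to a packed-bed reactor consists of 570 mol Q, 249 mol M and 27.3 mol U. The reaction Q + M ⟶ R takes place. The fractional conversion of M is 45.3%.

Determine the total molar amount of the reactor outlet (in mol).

734 mol

M reacted = 0.453 × 249 = 112.8 mol; ν_M = −1, so ξ = 112.8/1 = 112.8 mol.
Outlet amounts (n = n₀ + ν ξ):
  Q: 570 − 1(112.8) = 457.2
  M: 249 − 1(112.8) = 136.2
  R: 0 + 1(112.8) = 112.8
  U: 27.3 (inert)
Total out = 457.2 + 136.2 + 112.8 + 27.3 = 733.5 mol.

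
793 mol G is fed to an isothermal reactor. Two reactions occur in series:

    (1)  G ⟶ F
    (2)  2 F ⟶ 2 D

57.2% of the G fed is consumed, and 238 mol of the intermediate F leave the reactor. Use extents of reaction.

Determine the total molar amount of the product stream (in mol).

Conversion of G: G consumed = 1ξ₁ = 0.572 × 793 → ξ₁ = 453.6 mol.
F balance: n_F = 0 + 1ξ₁ − 2ξ₂ = 238 → ξ₂ = (1·453.6 − 238)/2 = 107.8 mol.
Outlet amounts (n = n₀ + Σ ν·ξ):
  G: 793 − 1(453.6) = 339.4
  F: 0 + 1(453.6) − 2(107.8) = 238
  D: 0 + 2(107.8) = 215.6
Total out = 339.4 + 238 + 215.6 = 793 mol.

793 mol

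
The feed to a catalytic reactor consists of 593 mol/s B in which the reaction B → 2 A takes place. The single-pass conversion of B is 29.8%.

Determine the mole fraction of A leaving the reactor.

0.459

B reacted = 0.298 × 593 = 176.7 mol/s; ν_B = −1, so ξ = 176.7/1 = 176.7 mol/s.
Outlet amounts (n = n₀ + ν ξ):
  B: 593 − 1(176.7) = 416.3
  A: 0 + 2(176.7) = 353.4
Total out = 769.7 mol/s; y_A = 353.4 / 769.7 = 0.4592.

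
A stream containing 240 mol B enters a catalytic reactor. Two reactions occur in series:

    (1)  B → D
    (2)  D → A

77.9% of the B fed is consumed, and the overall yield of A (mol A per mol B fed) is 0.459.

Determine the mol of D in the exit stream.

76.8 mol

Conversion of B: B consumed = 1ξ₁ = 0.779 × 240 → ξ₁ = 187 mol.
Yield of A: 1ξ₂ / 240 = 0.459 → ξ₂ = 110.2 mol.
Outlet amounts (n = n₀ + Σ ν·ξ):
  B: 240 − 1(187) = 53.04
  D: 0 + 1(187) − 1(110.2) = 76.8
  A: 0 + 1(110.2) = 110.2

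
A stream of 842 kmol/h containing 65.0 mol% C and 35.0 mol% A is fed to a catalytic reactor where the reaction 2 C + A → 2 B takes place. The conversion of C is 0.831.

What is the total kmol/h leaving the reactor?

C reacted = 0.831 × 547.3 = 454.8 kmol/h; ν_C = −2, so ξ = 454.8/2 = 227.4 kmol/h.
Outlet amounts (n = n₀ + ν ξ):
  C: 547.3 − 2(227.4) = 92.49
  A: 294.7 − 1(227.4) = 67.3
  B: 0 + 2(227.4) = 454.8
Total out = 92.49 + 67.3 + 454.8 = 614.6 kmol/h.

615 kmol/h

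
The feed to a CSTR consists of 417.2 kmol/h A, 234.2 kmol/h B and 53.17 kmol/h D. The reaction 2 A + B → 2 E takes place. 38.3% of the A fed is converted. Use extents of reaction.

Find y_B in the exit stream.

0.247

A reacted = 0.383 × 417.2 = 159.8 kmol/h; ν_A = −2, so ξ = 159.8/2 = 79.89 kmol/h.
Outlet amounts (n = n₀ + ν ξ):
  A: 417.2 − 2(79.89) = 257.4
  B: 234.2 − 1(79.89) = 154.3
  E: 0 + 2(79.89) = 159.8
  D: 53.17 (inert)
Total out = 624.7 kmol/h; y_B = 154.3 / 624.7 = 0.247.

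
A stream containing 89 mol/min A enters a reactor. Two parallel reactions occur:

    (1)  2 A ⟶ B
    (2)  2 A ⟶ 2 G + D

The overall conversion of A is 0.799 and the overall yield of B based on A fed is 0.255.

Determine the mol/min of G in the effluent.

Yield of B: 1ξ₁ / 89 = 0.255 → ξ₁ = 22.7 mol/min.
Conversion of A: 2ξ₁ + 2ξ₂ = 0.799 × 89 = 71.11 → ξ₂ = 12.86 mol/min.
Outlet amounts (n = n₀ + Σ ν·ξ):
  A: 89 − 2(22.7) − 2(12.86) = 17.89
  B: 0 + 1(22.7) = 22.7
  G: 0 + 2(12.86) = 25.72
  D: 0 + 1(12.86) = 12.86

25.7 mol/min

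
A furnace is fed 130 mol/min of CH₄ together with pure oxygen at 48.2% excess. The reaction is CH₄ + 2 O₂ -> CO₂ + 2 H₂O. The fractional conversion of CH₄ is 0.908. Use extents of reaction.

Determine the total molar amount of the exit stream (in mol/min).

515 mol/min

Stoichiometric O₂ = 2 × 130 = 260 mol/min; O₂ fed = 260 × 1.482 = 385.3 mol/min.
Fuel reacted = 0.908 × 130 → ξ = 118 mol/min.
Outlet (n = n₀ + ν ξ):
  CH₄: 130 − 1(118) = 11.96
  O₂: 385.3 − 2(118) = 149.2
  CO₂: 0 + 1(118) = 118
  H₂O: 0 + 2(118) = 236.1
Total out = 11.96 + 149.2 + 118 + 236.1 = 515.3 mol/min.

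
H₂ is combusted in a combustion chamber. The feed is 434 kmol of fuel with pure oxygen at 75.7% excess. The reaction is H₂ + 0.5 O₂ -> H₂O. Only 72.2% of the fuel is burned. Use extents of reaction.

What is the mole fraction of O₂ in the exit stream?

0.341

Stoichiometric O₂ = 0.5 × 434 = 217 kmol; O₂ fed = 217 × 1.757 = 381.3 kmol.
Fuel reacted = 0.722 × 434 → ξ = 313.3 kmol.
Outlet (n = n₀ + ν ξ):
  H₂: 434 − 1(313.3) = 120.7
  O₂: 381.3 − 0.5(313.3) = 224.6
  H₂O: 0 + 1(313.3) = 313.3
Total out = 658.6 kmol; y_O₂ = 224.6 / 658.6 = 0.341.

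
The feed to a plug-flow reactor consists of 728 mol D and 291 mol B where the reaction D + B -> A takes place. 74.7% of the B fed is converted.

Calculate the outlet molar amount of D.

B reacted = 0.747 × 291 = 217.4 mol; ν_B = −1, so ξ = 217.4/1 = 217.4 mol.
Outlet amounts (n = n₀ + ν ξ):
  D: 728 − 1(217.4) = 510.6
  B: 291 − 1(217.4) = 73.62
  A: 0 + 1(217.4) = 217.4

511 mol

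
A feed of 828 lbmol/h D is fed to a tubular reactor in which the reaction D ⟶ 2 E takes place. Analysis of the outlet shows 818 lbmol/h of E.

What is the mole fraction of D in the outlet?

0.339

For E: n = n₀ + 2ξ → 818 = 0 + 2ξ, giving ξ = 409 lbmol/h.
Outlet amounts (n = n₀ + ν ξ):
  D: 828 − 1(409) = 419
  E: 0 + 2(409) = 818
Total out = 1237 lbmol/h; y_D = 419 / 1237 = 0.3387.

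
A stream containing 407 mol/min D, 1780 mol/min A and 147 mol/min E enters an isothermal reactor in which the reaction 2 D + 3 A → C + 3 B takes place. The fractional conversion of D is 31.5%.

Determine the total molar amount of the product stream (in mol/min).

D reacted = 0.315 × 407 = 128.2 mol/min; ν_D = −2, so ξ = 128.2/2 = 64.1 mol/min.
Outlet amounts (n = n₀ + ν ξ):
  D: 407 − 2(64.1) = 278.8
  A: 1780 − 3(64.1) = 1588
  C: 0 + 1(64.1) = 64.1
  B: 0 + 3(64.1) = 192.3
  E: 147 (inert)
Total out = 278.8 + 1588 + 64.1 + 192.3 + 147 = 2270 mol/min.

2270 mol/min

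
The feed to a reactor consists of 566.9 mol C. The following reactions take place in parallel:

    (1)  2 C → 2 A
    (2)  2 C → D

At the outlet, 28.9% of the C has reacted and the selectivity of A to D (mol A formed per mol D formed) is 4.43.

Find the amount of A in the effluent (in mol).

Conversion of C: C consumed = 0.289 × 566.9 = 163.8 mol = 2ξ₁ + 2ξ₂.
Selectivity: 2ξ₁ / (1ξ₂) = 4.43 → ξ₁ = 2.215 ξ₂.
Substitute: (2·2.215 + 2) ξ₂ = 163.8 → ξ₂ = 25.48 mol, ξ₁ = 56.44 mol.
Outlet amounts (n = n₀ + Σ ν·ξ):
  C: 566.9 − 2(56.44) − 2(25.48) = 403.1
  A: 0 + 2(56.44) = 112.9
  D: 0 + 1(25.48) = 25.48

113 mol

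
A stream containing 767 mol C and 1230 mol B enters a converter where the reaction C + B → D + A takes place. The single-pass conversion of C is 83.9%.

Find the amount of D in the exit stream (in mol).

C reacted = 0.839 × 767 = 643.5 mol; ν_C = −1, so ξ = 643.5/1 = 643.5 mol.
Outlet amounts (n = n₀ + ν ξ):
  C: 767 − 1(643.5) = 123.5
  B: 1230 − 1(643.5) = 586.5
  D: 0 + 1(643.5) = 643.5
  A: 0 + 1(643.5) = 643.5

644 mol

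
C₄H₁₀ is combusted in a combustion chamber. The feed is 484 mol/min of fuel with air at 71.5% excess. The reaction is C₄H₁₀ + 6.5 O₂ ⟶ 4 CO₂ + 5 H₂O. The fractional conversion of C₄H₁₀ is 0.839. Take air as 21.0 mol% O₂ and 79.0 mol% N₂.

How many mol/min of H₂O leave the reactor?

2030 mol/min

Stoichiometric O₂ = 6.5 × 484 = 3146 mol/min; O₂ fed = 3146 × 1.715 = 5395 mol/min.
N₂ fed = 5395 × 79/21 = 20300 mol/min.
Fuel reacted = 0.839 × 484 → ξ = 406.1 mol/min.
Outlet (n = n₀ + ν ξ):
  C₄H₁₀: 484 − 1(406.1) = 77.92
  O₂: 5395 − 6.5(406.1) = 2756
  N₂: 20300 (inert)
  CO₂: 0 + 4(406.1) = 1624
  H₂O: 0 + 5(406.1) = 2030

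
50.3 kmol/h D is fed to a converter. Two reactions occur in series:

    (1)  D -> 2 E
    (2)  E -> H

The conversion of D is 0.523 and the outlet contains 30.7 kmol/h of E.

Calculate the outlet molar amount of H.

21.9 kmol/h

Conversion of D: D consumed = 1ξ₁ = 0.523 × 50.3 → ξ₁ = 26.31 kmol/h.
E balance: n_E = 0 + 2ξ₁ − 1ξ₂ = 30.7 → ξ₂ = (2·26.31 − 30.7)/1 = 21.91 kmol/h.
Outlet amounts (n = n₀ + Σ ν·ξ):
  D: 50.3 − 1(26.31) = 23.99
  E: 0 + 2(26.31) − 1(21.91) = 30.7
  H: 0 + 1(21.91) = 21.91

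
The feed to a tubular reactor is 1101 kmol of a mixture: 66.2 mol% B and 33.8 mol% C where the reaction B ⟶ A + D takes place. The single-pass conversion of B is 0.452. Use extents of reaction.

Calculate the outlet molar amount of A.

B reacted = 0.452 × 728.9 = 329.4 kmol; ν_B = −1, so ξ = 329.4/1 = 329.4 kmol.
Outlet amounts (n = n₀ + ν ξ):
  B: 728.9 − 1(329.4) = 399.4
  A: 0 + 1(329.4) = 329.4
  D: 0 + 1(329.4) = 329.4
  C: 372.1 (inert)

329 kmol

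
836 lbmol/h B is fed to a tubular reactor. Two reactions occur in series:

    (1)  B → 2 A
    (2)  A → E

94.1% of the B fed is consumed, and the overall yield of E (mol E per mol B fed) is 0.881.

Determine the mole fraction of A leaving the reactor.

0.516

Conversion of B: B consumed = 1ξ₁ = 0.941 × 836 → ξ₁ = 786.7 lbmol/h.
Yield of E: 1ξ₂ / 836 = 0.881 → ξ₂ = 736.5 lbmol/h.
Outlet amounts (n = n₀ + Σ ν·ξ):
  B: 836 − 1(786.7) = 49.32
  A: 0 + 2(786.7) − 1(736.5) = 836.8
  E: 0 + 1(736.5) = 736.5
Total out = 1623 lbmol/h; y_A = 836.8 / 1623 = 0.5157.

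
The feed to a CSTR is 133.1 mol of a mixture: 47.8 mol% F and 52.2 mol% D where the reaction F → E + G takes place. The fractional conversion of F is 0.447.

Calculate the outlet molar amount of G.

F reacted = 0.447 × 63.62 = 28.44 mol; ν_F = −1, so ξ = 28.44/1 = 28.44 mol.
Outlet amounts (n = n₀ + ν ξ):
  F: 63.62 − 1(28.44) = 35.18
  E: 0 + 1(28.44) = 28.44
  G: 0 + 1(28.44) = 28.44
  D: 69.48 (inert)

28.4 mol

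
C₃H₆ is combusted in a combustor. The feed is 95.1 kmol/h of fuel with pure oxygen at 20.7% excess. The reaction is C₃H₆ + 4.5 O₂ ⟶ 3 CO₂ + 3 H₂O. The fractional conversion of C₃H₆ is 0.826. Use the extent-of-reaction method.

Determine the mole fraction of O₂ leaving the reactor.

0.25

Stoichiometric O₂ = 4.5 × 95.1 = 427.9 kmol/h; O₂ fed = 427.9 × 1.207 = 516.5 kmol/h.
Fuel reacted = 0.826 × 95.1 → ξ = 78.55 kmol/h.
Outlet (n = n₀ + ν ξ):
  C₃H₆: 95.1 − 1(78.55) = 16.55
  O₂: 516.5 − 4.5(78.55) = 163
  CO₂: 0 + 3(78.55) = 235.7
  H₂O: 0 + 3(78.55) = 235.7
Total out = 650.9 kmol/h; y_O₂ = 163 / 650.9 = 0.2505.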